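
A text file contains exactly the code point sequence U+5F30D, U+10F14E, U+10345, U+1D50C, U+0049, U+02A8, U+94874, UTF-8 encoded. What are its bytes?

U+5F30D: 4-byte form → F1 9F 8C 8D.
U+10F14E: 4-byte form → F4 8F 85 8E.
U+10345: 4-byte form → F0 90 8D 85.
U+1D50C: 4-byte form → F0 9D 94 8C.
U+0049: 1-byte form → 49.
U+02A8: 2-byte form → CA A8.
U+94874: 4-byte form → F2 94 A1 B4.
Concatenated (23 bytes): F1 9F 8C 8D F4 8F 85 8E F0 90 8D 85 F0 9D 94 8C 49 CA A8 F2 94 A1 B4.

F1 9F 8C 8D F4 8F 85 8E F0 90 8D 85 F0 9D 94 8C 49 CA A8 F2 94 A1 B4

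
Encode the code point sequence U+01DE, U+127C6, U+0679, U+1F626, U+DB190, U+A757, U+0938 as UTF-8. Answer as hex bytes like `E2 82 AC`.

C7 9E F0 92 9F 86 D9 B9 F0 9F 98 A6 F3 9B 86 90 EA 9D 97 E0 A4 B8

U+01DE: 2-byte form → C7 9E.
U+127C6: 4-byte form → F0 92 9F 86.
U+0679: 2-byte form → D9 B9.
U+1F626: 4-byte form → F0 9F 98 A6.
U+DB190: 4-byte form → F3 9B 86 90.
U+A757: 3-byte form → EA 9D 97.
U+0938: 3-byte form → E0 A4 B8.
Concatenated (22 bytes): C7 9E F0 92 9F 86 D9 B9 F0 9F 98 A6 F3 9B 86 90 EA 9D 97 E0 A4 B8.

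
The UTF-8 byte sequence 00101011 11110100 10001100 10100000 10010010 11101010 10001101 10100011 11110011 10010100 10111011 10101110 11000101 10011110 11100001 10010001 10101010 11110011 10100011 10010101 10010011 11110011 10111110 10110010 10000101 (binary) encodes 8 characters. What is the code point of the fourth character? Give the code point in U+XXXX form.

Offset 0: leading byte 0x2B = 00101011 → 1-byte char #1 = 2B.
Offset 1: leading byte 0xF4 = 11110100 → 4-byte char #2 = F4 8C A0 92.
Offset 5: leading byte 0xEA = 11101010 → 3-byte char #3 = EA 8D A3.
Offset 8: leading byte 0xF3 = 11110011 → 4-byte char #4 = F3 94 BB AE.
Leading byte 0xF3 = 11110011 matches 11110xxx → 4-byte sequence.
Byte 1: 0xF3 = 11110011, payload 011 (3 bits).
Byte 2: 0x94 = 10010100 (10xxxxxx ✓), payload 010100.
Byte 3: 0xBB = 10111011 (10xxxxxx ✓), payload 111011.
Byte 4: 0xAE = 10101110 (10xxxxxx ✓), payload 101110.
Concatenate: 011010100111011101110 = 0xD4EEE (21 bits → U+D4EEE).

U+D4EEE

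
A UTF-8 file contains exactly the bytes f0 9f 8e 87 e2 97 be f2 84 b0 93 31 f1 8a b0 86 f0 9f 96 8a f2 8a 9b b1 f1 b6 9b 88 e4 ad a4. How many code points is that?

9

Byte at offset 0: 0xF0 = 11110000 → 4-byte char (#1). Advance 4.
Byte at offset 4: 0xE2 = 11100010 → 3-byte char (#2). Advance 3.
Byte at offset 7: 0xF2 = 11110010 → 4-byte char (#3). Advance 4.
Byte at offset 11: 0x31 = 00110001 → 1-byte char (#4). Advance 1.
Byte at offset 12: 0xF1 = 11110001 → 4-byte char (#5). Advance 4.
Byte at offset 16: 0xF0 = 11110000 → 4-byte char (#6). Advance 4.
Byte at offset 20: 0xF2 = 11110010 → 4-byte char (#7). Advance 4.
Byte at offset 24: 0xF1 = 11110001 → 4-byte char (#8). Advance 4.
Byte at offset 28: 0xE4 = 11100100 → 3-byte char (#9). Advance 3.
Reached end at offset 31 after 9 code points.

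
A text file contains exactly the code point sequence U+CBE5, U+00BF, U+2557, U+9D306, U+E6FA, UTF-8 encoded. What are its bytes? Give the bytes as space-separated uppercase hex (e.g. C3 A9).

EC AF A5 C2 BF E2 95 97 F2 9D 8C 86 EE 9B BA

U+CBE5: 3-byte form → EC AF A5.
U+00BF: 2-byte form → C2 BF.
U+2557: 3-byte form → E2 95 97.
U+9D306: 4-byte form → F2 9D 8C 86.
U+E6FA: 3-byte form → EE 9B BA.
Concatenated (15 bytes): EC AF A5 C2 BF E2 95 97 F2 9D 8C 86 EE 9B BA.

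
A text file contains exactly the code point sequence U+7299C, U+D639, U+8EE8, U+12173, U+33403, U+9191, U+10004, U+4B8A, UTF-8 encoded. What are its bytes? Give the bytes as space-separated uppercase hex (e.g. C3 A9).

U+7299C: 4-byte form → F1 B2 A6 9C.
U+D639: 3-byte form → ED 98 B9.
U+8EE8: 3-byte form → E8 BB A8.
U+12173: 4-byte form → F0 92 85 B3.
U+33403: 4-byte form → F0 B3 90 83.
U+9191: 3-byte form → E9 86 91.
U+10004: 4-byte form → F0 90 80 84.
U+4B8A: 3-byte form → E4 AE 8A.
Concatenated (28 bytes): F1 B2 A6 9C ED 98 B9 E8 BB A8 F0 92 85 B3 F0 B3 90 83 E9 86 91 F0 90 80 84 E4 AE 8A.

F1 B2 A6 9C ED 98 B9 E8 BB A8 F0 92 85 B3 F0 B3 90 83 E9 86 91 F0 90 80 84 E4 AE 8A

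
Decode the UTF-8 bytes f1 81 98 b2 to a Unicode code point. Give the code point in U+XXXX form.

Leading byte 0xF1 = 11110001 matches 11110xxx → 4-byte sequence.
Byte 1: 0xF1 = 11110001, payload 001 (3 bits).
Byte 2: 0x81 = 10000001 (10xxxxxx ✓), payload 000001.
Byte 3: 0x98 = 10011000 (10xxxxxx ✓), payload 011000.
Byte 4: 0xB2 = 10110010 (10xxxxxx ✓), payload 110010.
Concatenate: 001000001011000110010 = 0x41632 (21 bits → U+41632).

U+41632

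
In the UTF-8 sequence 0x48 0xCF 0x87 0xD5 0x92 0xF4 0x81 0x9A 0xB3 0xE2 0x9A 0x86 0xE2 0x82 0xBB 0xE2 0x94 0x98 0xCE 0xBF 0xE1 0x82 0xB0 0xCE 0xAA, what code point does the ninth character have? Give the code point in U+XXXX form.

Offset 0: leading byte 0x48 = 01001000 → 1-byte char #1 = 48.
Offset 1: leading byte 0xCF = 11001111 → 2-byte char #2 = CF 87.
Offset 3: leading byte 0xD5 = 11010101 → 2-byte char #3 = D5 92.
Offset 5: leading byte 0xF4 = 11110100 → 4-byte char #4 = F4 81 9A B3.
Offset 9: leading byte 0xE2 = 11100010 → 3-byte char #5 = E2 9A 86.
Offset 12: leading byte 0xE2 = 11100010 → 3-byte char #6 = E2 82 BB.
Offset 15: leading byte 0xE2 = 11100010 → 3-byte char #7 = E2 94 98.
Offset 18: leading byte 0xCE = 11001110 → 2-byte char #8 = CE BF.
Offset 20: leading byte 0xE1 = 11100001 → 3-byte char #9 = E1 82 B0.
Leading byte 0xE1 = 11100001 matches 1110xxxx → 3-byte sequence.
Byte 1: 0xE1 = 11100001, payload 0001 (4 bits).
Byte 2: 0x82 = 10000010 (10xxxxxx ✓), payload 000010.
Byte 3: 0xB0 = 10110000 (10xxxxxx ✓), payload 110000.
Concatenate: 0001000010110000 = 0x10B0 (16 bits → U+10B0).

U+10B0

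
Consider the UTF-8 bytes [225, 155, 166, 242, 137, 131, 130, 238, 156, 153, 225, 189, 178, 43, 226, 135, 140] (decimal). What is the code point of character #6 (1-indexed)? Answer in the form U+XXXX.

Offset 0: leading byte 0xE1 = 11100001 → 3-byte char #1 = E1 9B A6.
Offset 3: leading byte 0xF2 = 11110010 → 4-byte char #2 = F2 89 83 82.
Offset 7: leading byte 0xEE = 11101110 → 3-byte char #3 = EE 9C 99.
Offset 10: leading byte 0xE1 = 11100001 → 3-byte char #4 = E1 BD B2.
Offset 13: leading byte 0x2B = 00101011 → 1-byte char #5 = 2B.
Offset 14: leading byte 0xE2 = 11100010 → 3-byte char #6 = E2 87 8C.
Leading byte 0xE2 = 11100010 matches 1110xxxx → 3-byte sequence.
Byte 1: 0xE2 = 11100010, payload 0010 (4 bits).
Byte 2: 0x87 = 10000111 (10xxxxxx ✓), payload 000111.
Byte 3: 0x8C = 10001100 (10xxxxxx ✓), payload 001100.
Concatenate: 0010000111001100 = 0x21CC (16 bits → U+21CC).

U+21CC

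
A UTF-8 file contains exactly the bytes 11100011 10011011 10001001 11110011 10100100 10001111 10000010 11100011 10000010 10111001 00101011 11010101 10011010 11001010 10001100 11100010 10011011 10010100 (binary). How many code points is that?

Byte at offset 0: 0xE3 = 11100011 → 3-byte char (#1). Advance 3.
Byte at offset 3: 0xF3 = 11110011 → 4-byte char (#2). Advance 4.
Byte at offset 7: 0xE3 = 11100011 → 3-byte char (#3). Advance 3.
Byte at offset 10: 0x2B = 00101011 → 1-byte char (#4). Advance 1.
Byte at offset 11: 0xD5 = 11010101 → 2-byte char (#5). Advance 2.
Byte at offset 13: 0xCA = 11001010 → 2-byte char (#6). Advance 2.
Byte at offset 15: 0xE2 = 11100010 → 3-byte char (#7). Advance 3.
Reached end at offset 18 after 7 code points.

7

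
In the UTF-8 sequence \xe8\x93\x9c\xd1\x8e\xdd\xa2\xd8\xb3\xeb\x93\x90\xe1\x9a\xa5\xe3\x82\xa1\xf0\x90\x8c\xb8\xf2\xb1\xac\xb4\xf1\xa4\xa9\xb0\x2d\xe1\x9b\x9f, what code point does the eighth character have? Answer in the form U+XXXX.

U+10338

Offset 0: leading byte 0xE8 = 11101000 → 3-byte char #1 = E8 93 9C.
Offset 3: leading byte 0xD1 = 11010001 → 2-byte char #2 = D1 8E.
Offset 5: leading byte 0xDD = 11011101 → 2-byte char #3 = DD A2.
Offset 7: leading byte 0xD8 = 11011000 → 2-byte char #4 = D8 B3.
Offset 9: leading byte 0xEB = 11101011 → 3-byte char #5 = EB 93 90.
Offset 12: leading byte 0xE1 = 11100001 → 3-byte char #6 = E1 9A A5.
Offset 15: leading byte 0xE3 = 11100011 → 3-byte char #7 = E3 82 A1.
Offset 18: leading byte 0xF0 = 11110000 → 4-byte char #8 = F0 90 8C B8.
Leading byte 0xF0 = 11110000 matches 11110xxx → 4-byte sequence.
Byte 1: 0xF0 = 11110000, payload 000 (3 bits).
Byte 2: 0x90 = 10010000 (10xxxxxx ✓), payload 010000.
Byte 3: 0x8C = 10001100 (10xxxxxx ✓), payload 001100.
Byte 4: 0xB8 = 10111000 (10xxxxxx ✓), payload 111000.
Concatenate: 000010000001100111000 = 0x10338 (21 bits → U+10338).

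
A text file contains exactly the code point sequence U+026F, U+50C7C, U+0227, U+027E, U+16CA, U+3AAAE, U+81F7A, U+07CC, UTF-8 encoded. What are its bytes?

U+026F: 2-byte form → C9 AF.
U+50C7C: 4-byte form → F1 90 B1 BC.
U+0227: 2-byte form → C8 A7.
U+027E: 2-byte form → C9 BE.
U+16CA: 3-byte form → E1 9B 8A.
U+3AAAE: 4-byte form → F0 BA AA AE.
U+81F7A: 4-byte form → F2 81 BD BA.
U+07CC: 2-byte form → DF 8C.
Concatenated (23 bytes): C9 AF F1 90 B1 BC C8 A7 C9 BE E1 9B 8A F0 BA AA AE F2 81 BD BA DF 8C.

C9 AF F1 90 B1 BC C8 A7 C9 BE E1 9B 8A F0 BA AA AE F2 81 BD BA DF 8C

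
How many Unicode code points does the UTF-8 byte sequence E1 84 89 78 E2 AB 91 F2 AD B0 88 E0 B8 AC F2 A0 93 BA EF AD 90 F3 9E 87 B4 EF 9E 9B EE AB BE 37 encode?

Byte at offset 0: 0xE1 = 11100001 → 3-byte char (#1). Advance 3.
Byte at offset 3: 0x78 = 01111000 → 1-byte char (#2). Advance 1.
Byte at offset 4: 0xE2 = 11100010 → 3-byte char (#3). Advance 3.
Byte at offset 7: 0xF2 = 11110010 → 4-byte char (#4). Advance 4.
Byte at offset 11: 0xE0 = 11100000 → 3-byte char (#5). Advance 3.
Byte at offset 14: 0xF2 = 11110010 → 4-byte char (#6). Advance 4.
Byte at offset 18: 0xEF = 11101111 → 3-byte char (#7). Advance 3.
Byte at offset 21: 0xF3 = 11110011 → 4-byte char (#8). Advance 4.
Byte at offset 25: 0xEF = 11101111 → 3-byte char (#9). Advance 3.
Byte at offset 28: 0xEE = 11101110 → 3-byte char (#10). Advance 3.
Byte at offset 31: 0x37 = 00110111 → 1-byte char (#11). Advance 1.
Reached end at offset 32 after 11 code points.

11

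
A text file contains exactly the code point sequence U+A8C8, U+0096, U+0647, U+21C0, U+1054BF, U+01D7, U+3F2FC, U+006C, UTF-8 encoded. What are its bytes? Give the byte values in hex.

EA A3 88 C2 96 D9 87 E2 87 80 F4 85 92 BF C7 97 F0 BF 8B BC 6C

U+A8C8: 3-byte form → EA A3 88.
U+0096: 2-byte form → C2 96.
U+0647: 2-byte form → D9 87.
U+21C0: 3-byte form → E2 87 80.
U+1054BF: 4-byte form → F4 85 92 BF.
U+01D7: 2-byte form → C7 97.
U+3F2FC: 4-byte form → F0 BF 8B BC.
U+006C: 1-byte form → 6C.
Concatenated (21 bytes): EA A3 88 C2 96 D9 87 E2 87 80 F4 85 92 BF C7 97 F0 BF 8B BC 6C.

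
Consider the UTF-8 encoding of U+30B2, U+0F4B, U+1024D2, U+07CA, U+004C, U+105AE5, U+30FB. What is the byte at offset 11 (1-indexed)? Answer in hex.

1-indexed offset 11 is 0-indexed offset 10.
U+30B2 → 3-byte form E3 82 B2 at offsets 0–2.
U+0F4B → 3-byte form E0 BD 8B at offsets 3–5.
U+1024D2 → 4-byte form F4 82 93 92 at offsets 6–9.
U+07CA → 2-byte form DF 8A at offsets 10–11.
Offset 10 falls in char 4's range; it's byte 1 of DF 8A = 0xDF.

0xDF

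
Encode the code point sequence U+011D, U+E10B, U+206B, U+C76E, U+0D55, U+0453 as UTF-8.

U+011D: 2-byte form → C4 9D.
U+E10B: 3-byte form → EE 84 8B.
U+206B: 3-byte form → E2 81 AB.
U+C76E: 3-byte form → EC 9D AE.
U+0D55: 3-byte form → E0 B5 95.
U+0453: 2-byte form → D1 93.
Concatenated (16 bytes): C4 9D EE 84 8B E2 81 AB EC 9D AE E0 B5 95 D1 93.

C4 9D EE 84 8B E2 81 AB EC 9D AE E0 B5 95 D1 93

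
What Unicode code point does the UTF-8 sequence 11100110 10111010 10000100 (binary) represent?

U+6E84

Leading byte 0xE6 = 11100110 matches 1110xxxx → 3-byte sequence.
Byte 1: 0xE6 = 11100110, payload 0110 (4 bits).
Byte 2: 0xBA = 10111010 (10xxxxxx ✓), payload 111010.
Byte 3: 0x84 = 10000100 (10xxxxxx ✓), payload 000100.
Concatenate: 0110111010000100 = 0x6E84 (16 bits → U+6E84).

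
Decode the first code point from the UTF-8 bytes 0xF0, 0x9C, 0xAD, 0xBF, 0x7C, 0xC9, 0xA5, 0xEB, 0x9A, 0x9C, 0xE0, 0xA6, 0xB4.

Offset 0: leading byte 0xF0 = 11110000 → 4-byte char #1 = F0 9C AD BF.
Leading byte 0xF0 = 11110000 matches 11110xxx → 4-byte sequence.
Byte 1: 0xF0 = 11110000, payload 000 (3 bits).
Byte 2: 0x9C = 10011100 (10xxxxxx ✓), payload 011100.
Byte 3: 0xAD = 10101101 (10xxxxxx ✓), payload 101101.
Byte 4: 0xBF = 10111111 (10xxxxxx ✓), payload 111111.
Concatenate: 000011100101101111111 = 0x1CB7F (21 bits → U+1CB7F).

U+1CB7F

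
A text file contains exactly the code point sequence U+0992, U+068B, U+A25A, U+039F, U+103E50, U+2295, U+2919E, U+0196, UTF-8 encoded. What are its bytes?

E0 A6 92 DA 8B EA 89 9A CE 9F F4 83 B9 90 E2 8A 95 F0 A9 86 9E C6 96

U+0992: 3-byte form → E0 A6 92.
U+068B: 2-byte form → DA 8B.
U+A25A: 3-byte form → EA 89 9A.
U+039F: 2-byte form → CE 9F.
U+103E50: 4-byte form → F4 83 B9 90.
U+2295: 3-byte form → E2 8A 95.
U+2919E: 4-byte form → F0 A9 86 9E.
U+0196: 2-byte form → C6 96.
Concatenated (23 bytes): E0 A6 92 DA 8B EA 89 9A CE 9F F4 83 B9 90 E2 8A 95 F0 A9 86 9E C6 96.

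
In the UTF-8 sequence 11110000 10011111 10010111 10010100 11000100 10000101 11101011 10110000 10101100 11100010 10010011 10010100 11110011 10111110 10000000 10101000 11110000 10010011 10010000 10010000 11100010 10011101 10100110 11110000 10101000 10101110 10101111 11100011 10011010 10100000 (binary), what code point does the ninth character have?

U+36A0

Offset 0: leading byte 0xF0 = 11110000 → 4-byte char #1 = F0 9F 97 94.
Offset 4: leading byte 0xC4 = 11000100 → 2-byte char #2 = C4 85.
Offset 6: leading byte 0xEB = 11101011 → 3-byte char #3 = EB B0 AC.
Offset 9: leading byte 0xE2 = 11100010 → 3-byte char #4 = E2 93 94.
Offset 12: leading byte 0xF3 = 11110011 → 4-byte char #5 = F3 BE 80 A8.
Offset 16: leading byte 0xF0 = 11110000 → 4-byte char #6 = F0 93 90 90.
Offset 20: leading byte 0xE2 = 11100010 → 3-byte char #7 = E2 9D A6.
Offset 23: leading byte 0xF0 = 11110000 → 4-byte char #8 = F0 A8 AE AF.
Offset 27: leading byte 0xE3 = 11100011 → 3-byte char #9 = E3 9A A0.
Leading byte 0xE3 = 11100011 matches 1110xxxx → 3-byte sequence.
Byte 1: 0xE3 = 11100011, payload 0011 (4 bits).
Byte 2: 0x9A = 10011010 (10xxxxxx ✓), payload 011010.
Byte 3: 0xA0 = 10100000 (10xxxxxx ✓), payload 100000.
Concatenate: 0011011010100000 = 0x36A0 (16 bits → U+36A0).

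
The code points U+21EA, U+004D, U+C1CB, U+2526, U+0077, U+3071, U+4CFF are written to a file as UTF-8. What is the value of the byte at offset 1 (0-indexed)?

U+21EA → 3-byte form E2 87 AA at offsets 0–2.
Offset 1 falls in char 1's range; it's byte 2 of E2 87 AA = 0x87.

0x87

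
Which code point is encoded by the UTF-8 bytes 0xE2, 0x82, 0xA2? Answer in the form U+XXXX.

U+20A2

Leading byte 0xE2 = 11100010 matches 1110xxxx → 3-byte sequence.
Byte 1: 0xE2 = 11100010, payload 0010 (4 bits).
Byte 2: 0x82 = 10000010 (10xxxxxx ✓), payload 000010.
Byte 3: 0xA2 = 10100010 (10xxxxxx ✓), payload 100010.
Concatenate: 0010000010100010 = 0x20A2 (16 bits → U+20A2).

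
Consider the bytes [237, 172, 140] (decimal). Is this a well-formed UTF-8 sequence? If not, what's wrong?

Structurally a 3-byte sequence; payload = 0xDB0C.
But 0xDB0C is in U+D800–U+DFFF, the surrogate range. Surrogates are not Unicode scalar values and are forbidden in UTF-8.

invalid (encodes a surrogate (U+D800–U+DFFF))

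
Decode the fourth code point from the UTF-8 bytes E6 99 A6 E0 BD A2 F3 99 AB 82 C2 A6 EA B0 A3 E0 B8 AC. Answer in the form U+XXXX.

U+00A6

Offset 0: leading byte 0xE6 = 11100110 → 3-byte char #1 = E6 99 A6.
Offset 3: leading byte 0xE0 = 11100000 → 3-byte char #2 = E0 BD A2.
Offset 6: leading byte 0xF3 = 11110011 → 4-byte char #3 = F3 99 AB 82.
Offset 10: leading byte 0xC2 = 11000010 → 2-byte char #4 = C2 A6.
Leading byte 0xC2 = 11000010 matches 110xxxxx → 2-byte sequence.
Byte 1: 0xC2 = 11000010, payload 00010 (5 bits).
Byte 2: 0xA6 = 10100110 (10xxxxxx ✓), payload 100110.
Concatenate: 00010100110 = 0xA6 (11 bits → U+00A6).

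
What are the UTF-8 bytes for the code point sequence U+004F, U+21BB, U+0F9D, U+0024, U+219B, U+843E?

4F E2 86 BB E0 BE 9D 24 E2 86 9B E8 90 BE

U+004F: 1-byte form → 4F.
U+21BB: 3-byte form → E2 86 BB.
U+0F9D: 3-byte form → E0 BE 9D.
U+0024: 1-byte form → 24.
U+219B: 3-byte form → E2 86 9B.
U+843E: 3-byte form → E8 90 BE.
Concatenated (14 bytes): 4F E2 86 BB E0 BE 9D 24 E2 86 9B E8 90 BE.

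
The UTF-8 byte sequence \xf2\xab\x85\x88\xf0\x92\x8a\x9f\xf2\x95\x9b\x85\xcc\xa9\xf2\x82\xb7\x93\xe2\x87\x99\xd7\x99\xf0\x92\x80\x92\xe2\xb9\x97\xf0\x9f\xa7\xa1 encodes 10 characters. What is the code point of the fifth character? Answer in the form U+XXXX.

U+82DD3

Offset 0: leading byte 0xF2 = 11110010 → 4-byte char #1 = F2 AB 85 88.
Offset 4: leading byte 0xF0 = 11110000 → 4-byte char #2 = F0 92 8A 9F.
Offset 8: leading byte 0xF2 = 11110010 → 4-byte char #3 = F2 95 9B 85.
Offset 12: leading byte 0xCC = 11001100 → 2-byte char #4 = CC A9.
Offset 14: leading byte 0xF2 = 11110010 → 4-byte char #5 = F2 82 B7 93.
Leading byte 0xF2 = 11110010 matches 11110xxx → 4-byte sequence.
Byte 1: 0xF2 = 11110010, payload 010 (3 bits).
Byte 2: 0x82 = 10000010 (10xxxxxx ✓), payload 000010.
Byte 3: 0xB7 = 10110111 (10xxxxxx ✓), payload 110111.
Byte 4: 0x93 = 10010011 (10xxxxxx ✓), payload 010011.
Concatenate: 010000010110111010011 = 0x82DD3 (21 bits → U+82DD3).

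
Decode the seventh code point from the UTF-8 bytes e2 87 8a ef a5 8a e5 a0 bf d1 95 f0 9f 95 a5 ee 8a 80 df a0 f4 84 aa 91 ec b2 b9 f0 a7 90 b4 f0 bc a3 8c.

Offset 0: leading byte 0xE2 = 11100010 → 3-byte char #1 = E2 87 8A.
Offset 3: leading byte 0xEF = 11101111 → 3-byte char #2 = EF A5 8A.
Offset 6: leading byte 0xE5 = 11100101 → 3-byte char #3 = E5 A0 BF.
Offset 9: leading byte 0xD1 = 11010001 → 2-byte char #4 = D1 95.
Offset 11: leading byte 0xF0 = 11110000 → 4-byte char #5 = F0 9F 95 A5.
Offset 15: leading byte 0xEE = 11101110 → 3-byte char #6 = EE 8A 80.
Offset 18: leading byte 0xDF = 11011111 → 2-byte char #7 = DF A0.
Leading byte 0xDF = 11011111 matches 110xxxxx → 2-byte sequence.
Byte 1: 0xDF = 11011111, payload 11111 (5 bits).
Byte 2: 0xA0 = 10100000 (10xxxxxx ✓), payload 100000.
Concatenate: 11111100000 = 0x7E0 (11 bits → U+07E0).

U+07E0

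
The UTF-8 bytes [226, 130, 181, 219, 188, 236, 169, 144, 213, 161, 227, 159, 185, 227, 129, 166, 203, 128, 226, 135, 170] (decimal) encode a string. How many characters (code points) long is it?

Byte at offset 0: 0xE2 = 11100010 → 3-byte char (#1). Advance 3.
Byte at offset 3: 0xDB = 11011011 → 2-byte char (#2). Advance 2.
Byte at offset 5: 0xEC = 11101100 → 3-byte char (#3). Advance 3.
Byte at offset 8: 0xD5 = 11010101 → 2-byte char (#4). Advance 2.
Byte at offset 10: 0xE3 = 11100011 → 3-byte char (#5). Advance 3.
Byte at offset 13: 0xE3 = 11100011 → 3-byte char (#6). Advance 3.
Byte at offset 16: 0xCB = 11001011 → 2-byte char (#7). Advance 2.
Byte at offset 18: 0xE2 = 11100010 → 3-byte char (#8). Advance 3.
Reached end at offset 21 after 8 code points.

8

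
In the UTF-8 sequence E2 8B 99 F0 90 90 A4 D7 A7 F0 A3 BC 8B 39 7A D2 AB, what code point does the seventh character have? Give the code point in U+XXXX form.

U+04AB

Offset 0: leading byte 0xE2 = 11100010 → 3-byte char #1 = E2 8B 99.
Offset 3: leading byte 0xF0 = 11110000 → 4-byte char #2 = F0 90 90 A4.
Offset 7: leading byte 0xD7 = 11010111 → 2-byte char #3 = D7 A7.
Offset 9: leading byte 0xF0 = 11110000 → 4-byte char #4 = F0 A3 BC 8B.
Offset 13: leading byte 0x39 = 00111001 → 1-byte char #5 = 39.
Offset 14: leading byte 0x7A = 01111010 → 1-byte char #6 = 7A.
Offset 15: leading byte 0xD2 = 11010010 → 2-byte char #7 = D2 AB.
Leading byte 0xD2 = 11010010 matches 110xxxxx → 2-byte sequence.
Byte 1: 0xD2 = 11010010, payload 10010 (5 bits).
Byte 2: 0xAB = 10101011 (10xxxxxx ✓), payload 101011.
Concatenate: 10010101011 = 0x4AB (11 bits → U+04AB).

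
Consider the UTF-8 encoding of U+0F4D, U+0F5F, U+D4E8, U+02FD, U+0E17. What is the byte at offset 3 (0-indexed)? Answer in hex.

0xE0

U+0F4D → 3-byte form E0 BD 8D at offsets 0–2.
U+0F5F → 3-byte form E0 BD 9F at offsets 3–5.
Offset 3 falls in char 2's range; it's byte 1 of E0 BD 9F = 0xE0.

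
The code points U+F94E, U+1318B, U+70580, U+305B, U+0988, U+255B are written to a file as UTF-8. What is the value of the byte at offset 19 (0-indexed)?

0x9B

U+F94E → 3-byte form EF A5 8E at offsets 0–2.
U+1318B → 4-byte form F0 93 86 8B at offsets 3–6.
U+70580 → 4-byte form F1 B0 96 80 at offsets 7–10.
U+305B → 3-byte form E3 81 9B at offsets 11–13.
U+0988 → 3-byte form E0 A6 88 at offsets 14–16.
U+255B → 3-byte form E2 95 9B at offsets 17–19.
Offset 19 falls in char 6's range; it's byte 3 of E2 95 9B = 0x9B.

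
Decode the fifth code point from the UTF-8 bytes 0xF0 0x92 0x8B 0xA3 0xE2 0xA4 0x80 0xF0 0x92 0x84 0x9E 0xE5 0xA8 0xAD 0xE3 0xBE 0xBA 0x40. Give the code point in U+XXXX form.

Offset 0: leading byte 0xF0 = 11110000 → 4-byte char #1 = F0 92 8B A3.
Offset 4: leading byte 0xE2 = 11100010 → 3-byte char #2 = E2 A4 80.
Offset 7: leading byte 0xF0 = 11110000 → 4-byte char #3 = F0 92 84 9E.
Offset 11: leading byte 0xE5 = 11100101 → 3-byte char #4 = E5 A8 AD.
Offset 14: leading byte 0xE3 = 11100011 → 3-byte char #5 = E3 BE BA.
Leading byte 0xE3 = 11100011 matches 1110xxxx → 3-byte sequence.
Byte 1: 0xE3 = 11100011, payload 0011 (4 bits).
Byte 2: 0xBE = 10111110 (10xxxxxx ✓), payload 111110.
Byte 3: 0xBA = 10111010 (10xxxxxx ✓), payload 111010.
Concatenate: 0011111110111010 = 0x3FBA (16 bits → U+3FBA).

U+3FBA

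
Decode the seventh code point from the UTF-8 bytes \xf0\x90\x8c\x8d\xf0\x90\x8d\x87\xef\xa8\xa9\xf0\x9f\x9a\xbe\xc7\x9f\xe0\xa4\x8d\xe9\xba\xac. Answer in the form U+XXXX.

Offset 0: leading byte 0xF0 = 11110000 → 4-byte char #1 = F0 90 8C 8D.
Offset 4: leading byte 0xF0 = 11110000 → 4-byte char #2 = F0 90 8D 87.
Offset 8: leading byte 0xEF = 11101111 → 3-byte char #3 = EF A8 A9.
Offset 11: leading byte 0xF0 = 11110000 → 4-byte char #4 = F0 9F 9A BE.
Offset 15: leading byte 0xC7 = 11000111 → 2-byte char #5 = C7 9F.
Offset 17: leading byte 0xE0 = 11100000 → 3-byte char #6 = E0 A4 8D.
Offset 20: leading byte 0xE9 = 11101001 → 3-byte char #7 = E9 BA AC.
Leading byte 0xE9 = 11101001 matches 1110xxxx → 3-byte sequence.
Byte 1: 0xE9 = 11101001, payload 1001 (4 bits).
Byte 2: 0xBA = 10111010 (10xxxxxx ✓), payload 111010.
Byte 3: 0xAC = 10101100 (10xxxxxx ✓), payload 101100.
Concatenate: 1001111010101100 = 0x9EAC (16 bits → U+9EAC).

U+9EAC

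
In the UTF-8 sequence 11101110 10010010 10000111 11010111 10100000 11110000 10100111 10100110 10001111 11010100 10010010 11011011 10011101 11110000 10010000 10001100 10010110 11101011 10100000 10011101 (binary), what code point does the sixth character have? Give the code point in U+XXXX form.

Offset 0: leading byte 0xEE = 11101110 → 3-byte char #1 = EE 92 87.
Offset 3: leading byte 0xD7 = 11010111 → 2-byte char #2 = D7 A0.
Offset 5: leading byte 0xF0 = 11110000 → 4-byte char #3 = F0 A7 A6 8F.
Offset 9: leading byte 0xD4 = 11010100 → 2-byte char #4 = D4 92.
Offset 11: leading byte 0xDB = 11011011 → 2-byte char #5 = DB 9D.
Offset 13: leading byte 0xF0 = 11110000 → 4-byte char #6 = F0 90 8C 96.
Leading byte 0xF0 = 11110000 matches 11110xxx → 4-byte sequence.
Byte 1: 0xF0 = 11110000, payload 000 (3 bits).
Byte 2: 0x90 = 10010000 (10xxxxxx ✓), payload 010000.
Byte 3: 0x8C = 10001100 (10xxxxxx ✓), payload 001100.
Byte 4: 0x96 = 10010110 (10xxxxxx ✓), payload 010110.
Concatenate: 000010000001100010110 = 0x10316 (21 bits → U+10316).

U+10316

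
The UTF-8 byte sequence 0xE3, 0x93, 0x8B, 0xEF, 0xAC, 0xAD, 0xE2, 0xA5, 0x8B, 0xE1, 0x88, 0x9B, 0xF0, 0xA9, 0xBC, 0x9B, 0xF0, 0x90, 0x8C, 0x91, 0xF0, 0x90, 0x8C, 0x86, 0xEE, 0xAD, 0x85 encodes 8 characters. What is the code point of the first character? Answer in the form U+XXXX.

Offset 0: leading byte 0xE3 = 11100011 → 3-byte char #1 = E3 93 8B.
Leading byte 0xE3 = 11100011 matches 1110xxxx → 3-byte sequence.
Byte 1: 0xE3 = 11100011, payload 0011 (4 bits).
Byte 2: 0x93 = 10010011 (10xxxxxx ✓), payload 010011.
Byte 3: 0x8B = 10001011 (10xxxxxx ✓), payload 001011.
Concatenate: 0011010011001011 = 0x34CB (16 bits → U+34CB).

U+34CB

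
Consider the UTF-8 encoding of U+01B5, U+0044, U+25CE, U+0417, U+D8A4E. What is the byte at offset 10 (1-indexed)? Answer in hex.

0x98

1-indexed offset 10 is 0-indexed offset 9.
U+01B5 → 2-byte form C6 B5 at offsets 0–1.
U+0044 → 1-byte form 44 at offsets 2–2.
U+25CE → 3-byte form E2 97 8E at offsets 3–5.
U+0417 → 2-byte form D0 97 at offsets 6–7.
U+D8A4E → 4-byte form F3 98 A9 8E at offsets 8–11.
Offset 9 falls in char 5's range; it's byte 2 of F3 98 A9 8E = 0x98.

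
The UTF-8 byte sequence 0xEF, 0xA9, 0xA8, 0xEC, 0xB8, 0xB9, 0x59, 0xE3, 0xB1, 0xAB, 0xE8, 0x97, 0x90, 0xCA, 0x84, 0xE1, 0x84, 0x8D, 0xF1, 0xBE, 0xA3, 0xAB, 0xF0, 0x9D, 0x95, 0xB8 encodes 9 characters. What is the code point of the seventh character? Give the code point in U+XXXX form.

U+110D

Offset 0: leading byte 0xEF = 11101111 → 3-byte char #1 = EF A9 A8.
Offset 3: leading byte 0xEC = 11101100 → 3-byte char #2 = EC B8 B9.
Offset 6: leading byte 0x59 = 01011001 → 1-byte char #3 = 59.
Offset 7: leading byte 0xE3 = 11100011 → 3-byte char #4 = E3 B1 AB.
Offset 10: leading byte 0xE8 = 11101000 → 3-byte char #5 = E8 97 90.
Offset 13: leading byte 0xCA = 11001010 → 2-byte char #6 = CA 84.
Offset 15: leading byte 0xE1 = 11100001 → 3-byte char #7 = E1 84 8D.
Leading byte 0xE1 = 11100001 matches 1110xxxx → 3-byte sequence.
Byte 1: 0xE1 = 11100001, payload 0001 (4 bits).
Byte 2: 0x84 = 10000100 (10xxxxxx ✓), payload 000100.
Byte 3: 0x8D = 10001101 (10xxxxxx ✓), payload 001101.
Concatenate: 0001000100001101 = 0x110D (16 bits → U+110D).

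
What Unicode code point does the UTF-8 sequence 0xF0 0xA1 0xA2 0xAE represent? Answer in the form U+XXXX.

Leading byte 0xF0 = 11110000 matches 11110xxx → 4-byte sequence.
Byte 1: 0xF0 = 11110000, payload 000 (3 bits).
Byte 2: 0xA1 = 10100001 (10xxxxxx ✓), payload 100001.
Byte 3: 0xA2 = 10100010 (10xxxxxx ✓), payload 100010.
Byte 4: 0xAE = 10101110 (10xxxxxx ✓), payload 101110.
Concatenate: 000100001100010101110 = 0x218AE (21 bits → U+218AE).

U+218AE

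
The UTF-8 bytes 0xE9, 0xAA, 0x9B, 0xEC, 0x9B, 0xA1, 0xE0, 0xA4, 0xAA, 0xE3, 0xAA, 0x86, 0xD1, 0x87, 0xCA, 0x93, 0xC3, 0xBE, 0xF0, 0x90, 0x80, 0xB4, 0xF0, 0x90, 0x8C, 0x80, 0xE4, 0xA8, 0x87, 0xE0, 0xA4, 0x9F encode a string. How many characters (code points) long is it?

11

Byte at offset 0: 0xE9 = 11101001 → 3-byte char (#1). Advance 3.
Byte at offset 3: 0xEC = 11101100 → 3-byte char (#2). Advance 3.
Byte at offset 6: 0xE0 = 11100000 → 3-byte char (#3). Advance 3.
Byte at offset 9: 0xE3 = 11100011 → 3-byte char (#4). Advance 3.
Byte at offset 12: 0xD1 = 11010001 → 2-byte char (#5). Advance 2.
Byte at offset 14: 0xCA = 11001010 → 2-byte char (#6). Advance 2.
Byte at offset 16: 0xC3 = 11000011 → 2-byte char (#7). Advance 2.
Byte at offset 18: 0xF0 = 11110000 → 4-byte char (#8). Advance 4.
Byte at offset 22: 0xF0 = 11110000 → 4-byte char (#9). Advance 4.
Byte at offset 26: 0xE4 = 11100100 → 3-byte char (#10). Advance 3.
Byte at offset 29: 0xE0 = 11100000 → 3-byte char (#11). Advance 3.
Reached end at offset 32 after 11 code points.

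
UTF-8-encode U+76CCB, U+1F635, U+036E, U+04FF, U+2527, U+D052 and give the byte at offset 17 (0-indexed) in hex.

U+76CCB → 4-byte form F1 B6 B3 8B at offsets 0–3.
U+1F635 → 4-byte form F0 9F 98 B5 at offsets 4–7.
U+036E → 2-byte form CD AE at offsets 8–9.
U+04FF → 2-byte form D3 BF at offsets 10–11.
U+2527 → 3-byte form E2 94 A7 at offsets 12–14.
U+D052 → 3-byte form ED 81 92 at offsets 15–17.
Offset 17 falls in char 6's range; it's byte 3 of ED 81 92 = 0x92.

0x92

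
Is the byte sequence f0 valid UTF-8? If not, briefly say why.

Leading byte 0xF0 = 11110000 → 4-byte form, but only 1 byte is present.

invalid (sequence truncated)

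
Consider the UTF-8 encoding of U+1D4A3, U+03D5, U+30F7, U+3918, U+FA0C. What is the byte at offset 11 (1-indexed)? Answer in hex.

0xA4

1-indexed offset 11 is 0-indexed offset 10.
U+1D4A3 → 4-byte form F0 9D 92 A3 at offsets 0–3.
U+03D5 → 2-byte form CF 95 at offsets 4–5.
U+30F7 → 3-byte form E3 83 B7 at offsets 6–8.
U+3918 → 3-byte form E3 A4 98 at offsets 9–11.
Offset 10 falls in char 4's range; it's byte 2 of E3 A4 98 = 0xA4.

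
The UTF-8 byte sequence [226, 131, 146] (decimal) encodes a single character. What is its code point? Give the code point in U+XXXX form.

U+20D2

Leading byte 0xE2 = 11100010 matches 1110xxxx → 3-byte sequence.
Byte 1: 0xE2 = 11100010, payload 0010 (4 bits).
Byte 2: 0x83 = 10000011 (10xxxxxx ✓), payload 000011.
Byte 3: 0x92 = 10010010 (10xxxxxx ✓), payload 010010.
Concatenate: 0010000011010010 = 0x20D2 (16 bits → U+20D2).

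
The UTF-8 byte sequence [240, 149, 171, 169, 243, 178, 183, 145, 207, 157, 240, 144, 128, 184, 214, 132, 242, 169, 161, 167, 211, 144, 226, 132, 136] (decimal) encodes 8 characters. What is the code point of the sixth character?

Offset 0: leading byte 0xF0 = 11110000 → 4-byte char #1 = F0 95 AB A9.
Offset 4: leading byte 0xF3 = 11110011 → 4-byte char #2 = F3 B2 B7 91.
Offset 8: leading byte 0xCF = 11001111 → 2-byte char #3 = CF 9D.
Offset 10: leading byte 0xF0 = 11110000 → 4-byte char #4 = F0 90 80 B8.
Offset 14: leading byte 0xD6 = 11010110 → 2-byte char #5 = D6 84.
Offset 16: leading byte 0xF2 = 11110010 → 4-byte char #6 = F2 A9 A1 A7.
Leading byte 0xF2 = 11110010 matches 11110xxx → 4-byte sequence.
Byte 1: 0xF2 = 11110010, payload 010 (3 bits).
Byte 2: 0xA9 = 10101001 (10xxxxxx ✓), payload 101001.
Byte 3: 0xA1 = 10100001 (10xxxxxx ✓), payload 100001.
Byte 4: 0xA7 = 10100111 (10xxxxxx ✓), payload 100111.
Concatenate: 010101001100001100111 = 0xA9867 (21 bits → U+A9867).

U+A9867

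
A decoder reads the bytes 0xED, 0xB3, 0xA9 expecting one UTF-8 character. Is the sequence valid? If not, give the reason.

invalid (encodes a surrogate (U+D800–U+DFFF))

Structurally a 3-byte sequence; payload = 0xDCE9.
But 0xDCE9 is in U+D800–U+DFFF, the surrogate range. Surrogates are not Unicode scalar values and are forbidden in UTF-8.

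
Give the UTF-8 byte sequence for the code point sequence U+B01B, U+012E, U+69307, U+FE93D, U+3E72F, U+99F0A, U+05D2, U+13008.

U+B01B: 3-byte form → EB 80 9B.
U+012E: 2-byte form → C4 AE.
U+69307: 4-byte form → F1 A9 8C 87.
U+FE93D: 4-byte form → F3 BE A4 BD.
U+3E72F: 4-byte form → F0 BE 9C AF.
U+99F0A: 4-byte form → F2 99 BC 8A.
U+05D2: 2-byte form → D7 92.
U+13008: 4-byte form → F0 93 80 88.
Concatenated (27 bytes): EB 80 9B C4 AE F1 A9 8C 87 F3 BE A4 BD F0 BE 9C AF F2 99 BC 8A D7 92 F0 93 80 88.

EB 80 9B C4 AE F1 A9 8C 87 F3 BE A4 BD F0 BE 9C AF F2 99 BC 8A D7 92 F0 93 80 88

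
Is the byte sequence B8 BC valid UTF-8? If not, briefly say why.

invalid (continuation byte with no leading byte)

Byte 0xB8 = 10111000 has the form 10xxxxxx — a continuation byte — but there is no preceding leading byte.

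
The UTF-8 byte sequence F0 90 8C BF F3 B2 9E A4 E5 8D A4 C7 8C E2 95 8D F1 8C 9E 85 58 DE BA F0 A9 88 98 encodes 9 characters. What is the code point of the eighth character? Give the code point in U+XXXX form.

Offset 0: leading byte 0xF0 = 11110000 → 4-byte char #1 = F0 90 8C BF.
Offset 4: leading byte 0xF3 = 11110011 → 4-byte char #2 = F3 B2 9E A4.
Offset 8: leading byte 0xE5 = 11100101 → 3-byte char #3 = E5 8D A4.
Offset 11: leading byte 0xC7 = 11000111 → 2-byte char #4 = C7 8C.
Offset 13: leading byte 0xE2 = 11100010 → 3-byte char #5 = E2 95 8D.
Offset 16: leading byte 0xF1 = 11110001 → 4-byte char #6 = F1 8C 9E 85.
Offset 20: leading byte 0x58 = 01011000 → 1-byte char #7 = 58.
Offset 21: leading byte 0xDE = 11011110 → 2-byte char #8 = DE BA.
Leading byte 0xDE = 11011110 matches 110xxxxx → 2-byte sequence.
Byte 1: 0xDE = 11011110, payload 11110 (5 bits).
Byte 2: 0xBA = 10111010 (10xxxxxx ✓), payload 111010.
Concatenate: 11110111010 = 0x7BA (11 bits → U+07BA).

U+07BA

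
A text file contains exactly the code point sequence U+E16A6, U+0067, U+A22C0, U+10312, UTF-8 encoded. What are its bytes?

F3 A1 9A A6 67 F2 A2 8B 80 F0 90 8C 92

U+E16A6: 4-byte form → F3 A1 9A A6.
U+0067: 1-byte form → 67.
U+A22C0: 4-byte form → F2 A2 8B 80.
U+10312: 4-byte form → F0 90 8C 92.
Concatenated (13 bytes): F3 A1 9A A6 67 F2 A2 8B 80 F0 90 8C 92.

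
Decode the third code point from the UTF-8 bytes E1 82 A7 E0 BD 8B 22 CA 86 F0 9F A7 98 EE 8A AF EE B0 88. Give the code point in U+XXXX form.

U+0022

Offset 0: leading byte 0xE1 = 11100001 → 3-byte char #1 = E1 82 A7.
Offset 3: leading byte 0xE0 = 11100000 → 3-byte char #2 = E0 BD 8B.
Offset 6: leading byte 0x22 = 00100010 → 1-byte char #3 = 22.
Leading byte 0x22 = 00100010 matches 0xxxxxxx → 1-byte sequence.
Byte 1: 0x22 = 00100010, payload 0100010 (7 bits).
Concatenate: 0100010 = 0x22 (7 bits → U+0022).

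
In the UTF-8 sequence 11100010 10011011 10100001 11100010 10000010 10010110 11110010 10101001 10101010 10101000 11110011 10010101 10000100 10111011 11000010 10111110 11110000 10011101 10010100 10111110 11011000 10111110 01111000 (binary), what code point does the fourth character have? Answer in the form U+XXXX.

U+D513B

Offset 0: leading byte 0xE2 = 11100010 → 3-byte char #1 = E2 9B A1.
Offset 3: leading byte 0xE2 = 11100010 → 3-byte char #2 = E2 82 96.
Offset 6: leading byte 0xF2 = 11110010 → 4-byte char #3 = F2 A9 AA A8.
Offset 10: leading byte 0xF3 = 11110011 → 4-byte char #4 = F3 95 84 BB.
Leading byte 0xF3 = 11110011 matches 11110xxx → 4-byte sequence.
Byte 1: 0xF3 = 11110011, payload 011 (3 bits).
Byte 2: 0x95 = 10010101 (10xxxxxx ✓), payload 010101.
Byte 3: 0x84 = 10000100 (10xxxxxx ✓), payload 000100.
Byte 4: 0xBB = 10111011 (10xxxxxx ✓), payload 111011.
Concatenate: 011010101000100111011 = 0xD513B (21 bits → U+D513B).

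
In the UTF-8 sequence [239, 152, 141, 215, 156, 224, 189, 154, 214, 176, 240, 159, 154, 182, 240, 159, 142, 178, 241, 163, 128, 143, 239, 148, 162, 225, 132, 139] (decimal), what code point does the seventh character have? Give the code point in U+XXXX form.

U+6300F

Offset 0: leading byte 0xEF = 11101111 → 3-byte char #1 = EF 98 8D.
Offset 3: leading byte 0xD7 = 11010111 → 2-byte char #2 = D7 9C.
Offset 5: leading byte 0xE0 = 11100000 → 3-byte char #3 = E0 BD 9A.
Offset 8: leading byte 0xD6 = 11010110 → 2-byte char #4 = D6 B0.
Offset 10: leading byte 0xF0 = 11110000 → 4-byte char #5 = F0 9F 9A B6.
Offset 14: leading byte 0xF0 = 11110000 → 4-byte char #6 = F0 9F 8E B2.
Offset 18: leading byte 0xF1 = 11110001 → 4-byte char #7 = F1 A3 80 8F.
Leading byte 0xF1 = 11110001 matches 11110xxx → 4-byte sequence.
Byte 1: 0xF1 = 11110001, payload 001 (3 bits).
Byte 2: 0xA3 = 10100011 (10xxxxxx ✓), payload 100011.
Byte 3: 0x80 = 10000000 (10xxxxxx ✓), payload 000000.
Byte 4: 0x8F = 10001111 (10xxxxxx ✓), payload 001111.
Concatenate: 001100011000000001111 = 0x6300F (21 bits → U+6300F).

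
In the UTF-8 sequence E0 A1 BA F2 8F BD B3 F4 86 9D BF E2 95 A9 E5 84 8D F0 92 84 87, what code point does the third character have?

U+10677F

Offset 0: leading byte 0xE0 = 11100000 → 3-byte char #1 = E0 A1 BA.
Offset 3: leading byte 0xF2 = 11110010 → 4-byte char #2 = F2 8F BD B3.
Offset 7: leading byte 0xF4 = 11110100 → 4-byte char #3 = F4 86 9D BF.
Leading byte 0xF4 = 11110100 matches 11110xxx → 4-byte sequence.
Byte 1: 0xF4 = 11110100, payload 100 (3 bits).
Byte 2: 0x86 = 10000110 (10xxxxxx ✓), payload 000110.
Byte 3: 0x9D = 10011101 (10xxxxxx ✓), payload 011101.
Byte 4: 0xBF = 10111111 (10xxxxxx ✓), payload 111111.
Concatenate: 100000110011101111111 = 0x10677F (21 bits → U+10677F).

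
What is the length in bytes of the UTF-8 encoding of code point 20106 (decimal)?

U+4E8A = 0x4E8A. UTF-8 uses 1 byte below 0x80, 2 below 0x800, 3 below 0x10000, 4 up to 0x10FFFF. 0x4E8A is in U+0800–U+FFFF → 3 bytes.

3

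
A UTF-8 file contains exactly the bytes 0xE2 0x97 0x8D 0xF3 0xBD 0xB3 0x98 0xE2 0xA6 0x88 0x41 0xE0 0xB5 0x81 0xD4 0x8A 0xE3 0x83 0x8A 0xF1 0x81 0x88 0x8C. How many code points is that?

8

Byte at offset 0: 0xE2 = 11100010 → 3-byte char (#1). Advance 3.
Byte at offset 3: 0xF3 = 11110011 → 4-byte char (#2). Advance 4.
Byte at offset 7: 0xE2 = 11100010 → 3-byte char (#3). Advance 3.
Byte at offset 10: 0x41 = 01000001 → 1-byte char (#4). Advance 1.
Byte at offset 11: 0xE0 = 11100000 → 3-byte char (#5). Advance 3.
Byte at offset 14: 0xD4 = 11010100 → 2-byte char (#6). Advance 2.
Byte at offset 16: 0xE3 = 11100011 → 3-byte char (#7). Advance 3.
Byte at offset 19: 0xF1 = 11110001 → 4-byte char (#8). Advance 4.
Reached end at offset 23 after 8 code points.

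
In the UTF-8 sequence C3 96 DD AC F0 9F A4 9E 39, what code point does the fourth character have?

Offset 0: leading byte 0xC3 = 11000011 → 2-byte char #1 = C3 96.
Offset 2: leading byte 0xDD = 11011101 → 2-byte char #2 = DD AC.
Offset 4: leading byte 0xF0 = 11110000 → 4-byte char #3 = F0 9F A4 9E.
Offset 8: leading byte 0x39 = 00111001 → 1-byte char #4 = 39.
Leading byte 0x39 = 00111001 matches 0xxxxxxx → 1-byte sequence.
Byte 1: 0x39 = 00111001, payload 0111001 (7 bits).
Concatenate: 0111001 = 0x39 (7 bits → U+0039).

U+0039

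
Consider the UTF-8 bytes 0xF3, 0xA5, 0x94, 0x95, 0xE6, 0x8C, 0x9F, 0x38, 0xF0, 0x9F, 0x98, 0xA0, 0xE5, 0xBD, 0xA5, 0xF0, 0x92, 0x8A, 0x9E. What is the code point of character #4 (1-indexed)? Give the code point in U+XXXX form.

Offset 0: leading byte 0xF3 = 11110011 → 4-byte char #1 = F3 A5 94 95.
Offset 4: leading byte 0xE6 = 11100110 → 3-byte char #2 = E6 8C 9F.
Offset 7: leading byte 0x38 = 00111000 → 1-byte char #3 = 38.
Offset 8: leading byte 0xF0 = 11110000 → 4-byte char #4 = F0 9F 98 A0.
Leading byte 0xF0 = 11110000 matches 11110xxx → 4-byte sequence.
Byte 1: 0xF0 = 11110000, payload 000 (3 bits).
Byte 2: 0x9F = 10011111 (10xxxxxx ✓), payload 011111.
Byte 3: 0x98 = 10011000 (10xxxxxx ✓), payload 011000.
Byte 4: 0xA0 = 10100000 (10xxxxxx ✓), payload 100000.
Concatenate: 000011111011000100000 = 0x1F620 (21 bits → U+1F620).

U+1F620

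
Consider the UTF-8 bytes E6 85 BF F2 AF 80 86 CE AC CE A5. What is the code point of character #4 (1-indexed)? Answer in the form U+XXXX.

Offset 0: leading byte 0xE6 = 11100110 → 3-byte char #1 = E6 85 BF.
Offset 3: leading byte 0xF2 = 11110010 → 4-byte char #2 = F2 AF 80 86.
Offset 7: leading byte 0xCE = 11001110 → 2-byte char #3 = CE AC.
Offset 9: leading byte 0xCE = 11001110 → 2-byte char #4 = CE A5.
Leading byte 0xCE = 11001110 matches 110xxxxx → 2-byte sequence.
Byte 1: 0xCE = 11001110, payload 01110 (5 bits).
Byte 2: 0xA5 = 10100101 (10xxxxxx ✓), payload 100101.
Concatenate: 01110100101 = 0x3A5 (11 bits → U+03A5).

U+03A5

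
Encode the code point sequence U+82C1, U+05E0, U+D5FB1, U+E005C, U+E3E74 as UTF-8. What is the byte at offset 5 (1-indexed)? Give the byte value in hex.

1-indexed offset 5 is 0-indexed offset 4.
U+82C1 → 3-byte form E8 8B 81 at offsets 0–2.
U+05E0 → 2-byte form D7 A0 at offsets 3–4.
Offset 4 falls in char 2's range; it's byte 2 of D7 A0 = 0xA0.

0xA0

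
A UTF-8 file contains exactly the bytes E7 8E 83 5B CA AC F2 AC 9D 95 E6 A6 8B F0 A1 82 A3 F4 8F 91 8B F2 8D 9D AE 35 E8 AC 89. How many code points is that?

Byte at offset 0: 0xE7 = 11100111 → 3-byte char (#1). Advance 3.
Byte at offset 3: 0x5B = 01011011 → 1-byte char (#2). Advance 1.
Byte at offset 4: 0xCA = 11001010 → 2-byte char (#3). Advance 2.
Byte at offset 6: 0xF2 = 11110010 → 4-byte char (#4). Advance 4.
Byte at offset 10: 0xE6 = 11100110 → 3-byte char (#5). Advance 3.
Byte at offset 13: 0xF0 = 11110000 → 4-byte char (#6). Advance 4.
Byte at offset 17: 0xF4 = 11110100 → 4-byte char (#7). Advance 4.
Byte at offset 21: 0xF2 = 11110010 → 4-byte char (#8). Advance 4.
Byte at offset 25: 0x35 = 00110101 → 1-byte char (#9). Advance 1.
Byte at offset 26: 0xE8 = 11101000 → 3-byte char (#10). Advance 3.
Reached end at offset 29 after 10 code points.

10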